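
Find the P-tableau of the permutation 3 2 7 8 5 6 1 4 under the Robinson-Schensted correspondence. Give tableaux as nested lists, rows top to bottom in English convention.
Insert 3: appended to row 1. P = [[3]].
Insert 2: 2 bumps 3 from row 1; 3 starts row 2. P = [[2], [3]].
Insert 7: appended to row 1. P = [[2, 7], [3]].
Insert 8: appended to row 1. P = [[2, 7, 8], [3]].
Insert 5: 5 bumps 7 from row 1; 7 appends to row 2. P = [[2, 5, 8], [3, 7]].
Insert 6: 6 bumps 8 from row 1; 8 appends to row 2. P = [[2, 5, 6], [3, 7, 8]].
Insert 1: 1 bumps 2 from row 1; 2 bumps 3 from row 2; 3 starts row 3. P = [[1, 5, 6], [2, 7, 8], [3]].
Insert 4: 4 bumps 5 from row 1; 5 bumps 7 from row 2; 7 appends to row 3. P = [[1, 4, 6], [2, 5, 8], [3, 7]].

So P = [[1, 4, 6], [2, 5, 8], [3, 7]].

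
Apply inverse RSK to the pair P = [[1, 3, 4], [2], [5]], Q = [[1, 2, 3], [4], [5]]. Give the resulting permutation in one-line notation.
Reverse the RSK construction: for i from n down to 1, find the cell of Q containing i, remove the entry at that cell from P, and reverse-bump it up through P; the value ejected from row 1 is w(i).

Step i=5: Q has 5 at row 3, column 1; remove 5 from row 3 of P and reverse-bump: 5 enters row 2 and ejects 2; 2 enters row 1 and ejects 1. So w(5) = 1. P is now [[2, 3, 4], [5]].
Step i=4: Q has 4 at row 2, column 1; remove 5 from row 2 of P and reverse-bump: 5 enters row 1 and ejects 4. So w(4) = 4. P is now [[2, 3, 5]].
Step i=3: Q has 3 at row 1, column 3; remove that cell from P, ejecting 5. So w(3) = 5. P is now [[2, 3]].
Step i=2: Q has 2 at row 1, column 2; remove that cell from P, ejecting 3. So w(2) = 3. P is now [[2]].
Step i=1: Q has 1 at row 1, column 1; remove that cell from P, ejecting 2. So w(1) = 2. P is now [].

So w = 2 3 5 4 1.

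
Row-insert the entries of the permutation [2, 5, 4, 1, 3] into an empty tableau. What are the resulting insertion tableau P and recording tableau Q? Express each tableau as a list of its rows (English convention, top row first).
P = [[1, 3], [2, 4], [5]], Q = [[1, 2], [3, 5], [4]]

Insert each entry of the permutation into P by Schensted row insertion, recording in Q the position of each new cell.

After inserting 2: P = [[2]].
After inserting 5: P = [[2, 5]].
After inserting 4: P = [[2, 4], [5]].
After inserting 1: P = [[1, 4], [2], [5]].
After inserting 3: P = [[1, 3], [2, 4], [5]].

So P = [[1, 3], [2, 4], [5]], Q = [[1, 2], [3, 5], [4]].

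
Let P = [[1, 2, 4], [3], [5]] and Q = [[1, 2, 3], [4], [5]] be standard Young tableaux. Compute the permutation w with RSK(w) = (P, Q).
1 3 5 4 2

Reverse RSK: for i = n, n-1, ..., 1, locate i in Q, remove the corresponding corner cell from P, and reverse-bump its entry up through P; the value ejected from row 1 is w(i).

So w = 1 3 5 4 2.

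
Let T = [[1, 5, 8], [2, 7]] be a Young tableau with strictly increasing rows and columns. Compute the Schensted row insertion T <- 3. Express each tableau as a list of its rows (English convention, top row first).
[[1, 3, 8], [2, 5], [7]]

In row 1, 3 replaces 5 (the leftmost entry greater than 3); 5 is bumped to row 2. In row 2, 5 replaces 7 (the leftmost entry greater than 5); 7 is bumped to row 3. 7 starts a new row 3. The new tableau is [[1, 3, 8], [2, 5], [7]].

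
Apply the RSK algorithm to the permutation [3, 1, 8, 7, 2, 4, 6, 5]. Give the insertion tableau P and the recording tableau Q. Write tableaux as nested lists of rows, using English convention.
P = [[1, 2, 4, 5], [3, 6], [7], [8]], Q = [[1, 3, 6, 7], [2, 4], [5], [8]]

Insert each entry of the permutation into P by Schensted row insertion, recording in Q the position of each new cell.

Insert 3: appended to row 1. P = [[3]], Q = [[1]].
Insert 1: 1 bumps 3 from row 1; 3 starts row 2. P = [[1], [3]], Q = [[1], [2]].
Insert 8: appended to row 1. P = [[1, 8], [3]], Q = [[1, 3], [2]].
Insert 7: 7 bumps 8 from row 1; 8 appends to row 2. P = [[1, 7], [3, 8]], Q = [[1, 3], [2, 4]].
Insert 2: 2 bumps 7 from row 1; 7 bumps 8 from row 2; 8 starts row 3. P = [[1, 2], [3, 7], [8]], Q = [[1, 3], [2, 4], [5]].
Insert 4: appended to row 1. P = [[1, 2, 4], [3, 7], [8]], Q = [[1, 3, 6], [2, 4], [5]].
Insert 6: appended to row 1. P = [[1, 2, 4, 6], [3, 7], [8]], Q = [[1, 3, 6, 7], [2, 4], [5]].
Insert 5: 5 bumps 6 from row 1; 6 bumps 7 from row 2; 7 bumps 8 from row 3; 8 starts row 4. P = [[1, 2, 4, 5], [3, 6], [7], [8]], Q = [[1, 3, 6, 7], [2, 4], [5], [8]].

So P = [[1, 2, 4, 5], [3, 6], [7], [8]], Q = [[1, 3, 6, 7], [2, 4], [5], [8]].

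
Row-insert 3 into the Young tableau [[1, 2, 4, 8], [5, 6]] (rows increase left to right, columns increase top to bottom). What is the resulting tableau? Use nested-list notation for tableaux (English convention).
In row 1, 3 replaces 4 (the leftmost entry greater than 3); 4 is bumped to row 2. In row 2, 4 replaces 5 (the leftmost entry greater than 4); 5 is bumped to row 3. 5 starts a new row 3. The new tableau is [[1, 2, 3, 8], [4, 6], [5]].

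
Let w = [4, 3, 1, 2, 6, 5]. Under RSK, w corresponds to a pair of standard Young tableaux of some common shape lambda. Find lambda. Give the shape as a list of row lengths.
[3, 2, 1]

Row-insert each entry into an empty tableau.

After inserting 4: P = [[4]].
After inserting 3: P = [[3], [4]].
After inserting 1: P = [[1], [3], [4]].
After inserting 2: P = [[1, 2], [3], [4]].
After inserting 6: P = [[1, 2, 6], [3], [4]].
After inserting 5: P = [[1, 2, 5], [3, 6], [4]].

The final insertion tableau P = [[1, 2, 5], [3, 6], [4]] has shape [3, 2, 1].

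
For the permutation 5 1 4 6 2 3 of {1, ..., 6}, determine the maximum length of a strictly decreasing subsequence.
3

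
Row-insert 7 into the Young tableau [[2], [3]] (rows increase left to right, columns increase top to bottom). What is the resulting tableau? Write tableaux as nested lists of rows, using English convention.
7 is larger than every entry of row 1, so it is appended to row 1. The new tableau is [[2, 7], [3]].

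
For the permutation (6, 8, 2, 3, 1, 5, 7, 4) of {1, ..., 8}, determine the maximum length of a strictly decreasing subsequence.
3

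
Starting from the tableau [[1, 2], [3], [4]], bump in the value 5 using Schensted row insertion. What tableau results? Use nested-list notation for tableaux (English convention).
5 is larger than every entry of row 1, so it is appended to row 1. The new tableau is [[1, 2, 5], [3], [4]].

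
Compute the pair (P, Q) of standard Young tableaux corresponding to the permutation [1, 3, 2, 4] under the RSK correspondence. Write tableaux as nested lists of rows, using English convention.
P = [[1, 2, 4], [3]], Q = [[1, 2, 4], [3]]

Insert each entry of the permutation into P by Schensted row insertion, recording in Q the position of each new cell.

Insert 1: appended to row 1. P = [[1]].
Insert 3: appended to row 1. P = [[1, 3]].
Insert 2: 2 bumps 3 from row 1; 3 starts row 2. P = [[1, 2], [3]].
Insert 4: appended to row 1. P = [[1, 2, 4], [3]].

So P = [[1, 2, 4], [3]], Q = [[1, 2, 4], [3]].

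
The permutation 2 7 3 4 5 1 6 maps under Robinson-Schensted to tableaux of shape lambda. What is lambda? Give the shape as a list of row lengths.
[5, 1, 1]

RSK row insertion gives P = [[1, 3, 4, 5, 6], [2], [7]], which has shape [5, 1, 1].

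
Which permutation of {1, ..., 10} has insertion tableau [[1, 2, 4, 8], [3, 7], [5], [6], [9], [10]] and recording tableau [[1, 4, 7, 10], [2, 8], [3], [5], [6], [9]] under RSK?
Reverse RSK: for i = n, n-1, ..., 1, locate i in Q, remove the corresponding corner cell from P, and reverse-bump its entry up through P; the value ejected from row 1 is w(i).

So w = 10 9 1 6 5 3 7 4 2 8.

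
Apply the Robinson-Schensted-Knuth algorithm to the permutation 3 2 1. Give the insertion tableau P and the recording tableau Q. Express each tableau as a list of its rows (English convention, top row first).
P = [[1], [2], [3]], Q = [[1], [2], [3]]

Insert each entry of the permutation into P by Schensted row insertion, recording in Q the position of each new cell.

Insert 3: appended to row 1. P = [[3]].
Insert 2: 2 bumps 3 from row 1; 3 starts row 2. P = [[2], [3]].
Insert 1: 1 bumps 2 from row 1; 2 bumps 3 from row 2; 3 starts row 3. P = [[1], [2], [3]].

So P = [[1], [2], [3]], Q = [[1], [2], [3]].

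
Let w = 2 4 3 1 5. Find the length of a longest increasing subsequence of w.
3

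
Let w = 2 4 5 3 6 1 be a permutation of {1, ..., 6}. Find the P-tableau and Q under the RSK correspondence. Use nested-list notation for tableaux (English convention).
P = [[1, 3, 5, 6], [2], [4]], Q = [[1, 2, 3, 5], [4], [6]]

Insert each entry of the permutation into P by Schensted row insertion, recording in Q the position of each new cell.

Insert 2: appended to row 1. P = [[2]].
Insert 4: appended to row 1. P = [[2, 4]].
Insert 5: appended to row 1. P = [[2, 4, 5]].
Insert 3: 3 bumps 4 from row 1; 4 starts row 2. P = [[2, 3, 5], [4]].
Insert 6: appended to row 1. P = [[2, 3, 5, 6], [4]].
Insert 1: 1 bumps 2 from row 1; 2 bumps 4 from row 2; 4 starts row 3. P = [[1, 3, 5, 6], [2], [4]].

So P = [[1, 3, 5, 6], [2], [4]], Q = [[1, 2, 3, 5], [4], [6]].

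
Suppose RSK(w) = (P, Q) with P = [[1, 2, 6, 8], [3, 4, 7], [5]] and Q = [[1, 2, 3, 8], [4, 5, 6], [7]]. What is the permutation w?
3 5 7 1 4 6 2 8

Reverse RSK: for i = n, n-1, ..., 1, locate i in Q, remove the corresponding corner cell from P, and reverse-bump its entry up through P; the value ejected from row 1 is w(i).

So w = 3 5 7 1 4 6 2 8.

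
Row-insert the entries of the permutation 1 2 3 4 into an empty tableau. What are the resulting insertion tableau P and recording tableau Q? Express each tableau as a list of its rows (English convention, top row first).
Insert each entry of the permutation into P by Schensted row insertion, recording in Q the position of each new cell.

Insert 1: appended to row 1. P = [[1]], Q = [[1]].
Insert 2: appended to row 1. P = [[1, 2]], Q = [[1, 2]].
Insert 3: appended to row 1. P = [[1, 2, 3]], Q = [[1, 2, 3]].
Insert 4: appended to row 1. P = [[1, 2, 3, 4]], Q = [[1, 2, 3, 4]].

So P = [[1, 2, 3, 4]], Q = [[1, 2, 3, 4]].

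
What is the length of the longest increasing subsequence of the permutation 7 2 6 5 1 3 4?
3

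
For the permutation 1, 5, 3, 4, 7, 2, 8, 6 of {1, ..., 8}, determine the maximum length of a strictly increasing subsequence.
5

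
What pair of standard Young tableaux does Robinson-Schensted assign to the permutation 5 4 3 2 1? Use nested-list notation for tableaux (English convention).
P = [[1], [2], [3], [4], [5]], Q = [[1], [2], [3], [4], [5]]

Insert each entry of the permutation into P by Schensted row insertion, recording in Q the position of each new cell.

After inserting 5: P = [[5]].
After inserting 4: P = [[4], [5]].
After inserting 3: P = [[3], [4], [5]].
After inserting 2: P = [[2], [3], [4], [5]].
After inserting 1: P = [[1], [2], [3], [4], [5]].

So P = [[1], [2], [3], [4], [5]], Q = [[1], [2], [3], [4], [5]].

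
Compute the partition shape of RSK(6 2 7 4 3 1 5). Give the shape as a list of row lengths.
RSK row insertion gives P = [[1, 3, 5], [2, 7], [4], [6]], which has shape [3, 2, 1, 1].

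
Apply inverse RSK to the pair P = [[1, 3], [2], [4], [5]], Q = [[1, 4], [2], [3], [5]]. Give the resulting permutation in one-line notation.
Reverse the RSK construction: for i from n down to 1, find the cell of Q containing i, remove the entry at that cell from P, and reverse-bump it up through P; the value ejected from row 1 is w(i).

Step i=5: Q has 5 at row 4, column 1; remove 5 from row 4 of P and reverse-bump: 5 enters row 3 and ejects 4; 4 enters row 2 and ejects 2; 2 enters row 1 and ejects 1. So w(5) = 1. P is now [[2, 3], [4], [5]].
Step i=4: Q has 4 at row 1, column 2; remove that cell from P, ejecting 3. So w(4) = 3. P is now [[2], [4], [5]].
Step i=3: Q has 3 at row 3, column 1; remove 5 from row 3 of P and reverse-bump: 5 enters row 2 and ejects 4; 4 enters row 1 and ejects 2. So w(3) = 2. P is now [[4], [5]].
Step i=2: Q has 2 at row 2, column 1; remove 5 from row 2 of P and reverse-bump: 5 enters row 1 and ejects 4. So w(2) = 4. P is now [[5]].
Step i=1: Q has 1 at row 1, column 1; remove that cell from P, ejecting 5. So w(1) = 5. P is now [].

So w = 5 4 2 3 1.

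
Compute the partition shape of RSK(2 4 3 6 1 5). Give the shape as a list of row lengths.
Row-insert each entry into an empty tableau.

After inserting 2: P = [[2]].
After inserting 4: P = [[2, 4]].
After inserting 3: P = [[2, 3], [4]].
After inserting 6: P = [[2, 3, 6], [4]].
After inserting 1: P = [[1, 3, 6], [2], [4]].
After inserting 5: P = [[1, 3, 5], [2, 6], [4]].

The final insertion tableau P = [[1, 3, 5], [2, 6], [4]] has shape [3, 2, 1].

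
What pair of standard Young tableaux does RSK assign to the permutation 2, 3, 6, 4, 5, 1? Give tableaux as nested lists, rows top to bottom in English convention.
Insert each entry of the permutation into P by Schensted row insertion, recording in Q the position of each new cell.

Insert 2: appended to row 1. P = [[2]].
Insert 3: appended to row 1. P = [[2, 3]].
Insert 6: appended to row 1. P = [[2, 3, 6]].
Insert 4: 4 bumps 6 from row 1; 6 starts row 2. P = [[2, 3, 4], [6]].
Insert 5: appended to row 1. P = [[2, 3, 4, 5], [6]].
Insert 1: 1 bumps 2 from row 1; 2 bumps 6 from row 2; 6 starts row 3. P = [[1, 3, 4, 5], [2], [6]].

So P = [[1, 3, 4, 5], [2], [6]], Q = [[1, 2, 3, 5], [4], [6]].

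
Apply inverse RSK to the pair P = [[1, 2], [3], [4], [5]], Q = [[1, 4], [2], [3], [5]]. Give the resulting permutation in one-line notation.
Reverse RSK: for i = n, n-1, ..., 1, locate i in Q, remove the corresponding corner cell from P, and reverse-bump its entry up through P; the value ejected from row 1 is w(i).

So w = 5 4 1 3 2.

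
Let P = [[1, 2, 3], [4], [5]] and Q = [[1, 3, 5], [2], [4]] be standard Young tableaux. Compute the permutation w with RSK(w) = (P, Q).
Reverse the RSK construction: for i from n down to 1, find the cell of Q containing i, remove the entry at that cell from P, and reverse-bump it up through P; the value ejected from row 1 is w(i).

Step i=5: Q has 5 at row 1, column 3; remove that cell from P, ejecting 3. So w(5) = 3. P is now [[1, 2], [4], [5]].
Step i=4: Q has 4 at row 3, column 1; remove 5 from row 3 of P and reverse-bump: 5 enters row 2 and ejects 4; 4 enters row 1 and ejects 2. So w(4) = 2. P is now [[1, 4], [5]].
Step i=3: Q has 3 at row 1, column 2; remove that cell from P, ejecting 4. So w(3) = 4. P is now [[1], [5]].
Step i=2: Q has 2 at row 2, column 1; remove 5 from row 2 of P and reverse-bump: 5 enters row 1 and ejects 1. So w(2) = 1. P is now [[5]].
Step i=1: Q has 1 at row 1, column 1; remove that cell from P, ejecting 5. So w(1) = 5. P is now [].

So w = 5 1 4 2 3.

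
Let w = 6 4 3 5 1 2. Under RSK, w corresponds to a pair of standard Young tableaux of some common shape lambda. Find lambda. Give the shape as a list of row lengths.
[2, 2, 1, 1]

Row-insert each entry into an empty tableau.

After inserting 6: P = [[6]].
After inserting 4: P = [[4], [6]].
After inserting 3: P = [[3], [4], [6]].
After inserting 5: P = [[3, 5], [4], [6]].
After inserting 1: P = [[1, 5], [3], [4], [6]].
After inserting 2: P = [[1, 2], [3, 5], [4], [6]].

The final insertion tableau P = [[1, 2], [3, 5], [4], [6]] has shape [2, 2, 1, 1].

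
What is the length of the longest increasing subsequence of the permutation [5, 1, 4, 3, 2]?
2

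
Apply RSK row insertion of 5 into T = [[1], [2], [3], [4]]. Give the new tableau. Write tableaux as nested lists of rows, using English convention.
[[1, 5], [2], [3], [4]]

5 is larger than every entry of row 1, so it is appended to row 1. The new tableau is [[1, 5], [2], [3], [4]].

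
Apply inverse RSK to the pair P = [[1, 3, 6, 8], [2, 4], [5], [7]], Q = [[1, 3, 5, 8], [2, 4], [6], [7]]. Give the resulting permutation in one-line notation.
Reverse RSK: for i = n, n-1, ..., 1, locate i in Q, remove the corresponding corner cell from P, and reverse-bump its entry up through P; the value ejected from row 1 is w(i).

So w = 2 1 7 5 6 4 3 8.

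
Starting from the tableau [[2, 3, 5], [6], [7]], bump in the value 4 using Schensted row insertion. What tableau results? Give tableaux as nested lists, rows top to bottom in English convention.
[[2, 3, 4], [5], [6], [7]]

In row 1, 4 replaces 5 (the leftmost entry greater than 4); 5 is bumped to row 2. In row 2, 5 replaces 6 (the leftmost entry greater than 5); 6 is bumped to row 3. In row 3, 6 replaces 7 (the leftmost entry greater than 6); 7 is bumped to row 4. 7 starts a new row 4. The new tableau is [[2, 3, 4], [5], [6], [7]].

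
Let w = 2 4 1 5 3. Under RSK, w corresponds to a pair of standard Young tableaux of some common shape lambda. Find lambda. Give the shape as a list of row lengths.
Row-insert each entry into an empty tableau.

After inserting 2: P = [[2]].
After inserting 4: P = [[2, 4]].
After inserting 1: P = [[1, 4], [2]].
After inserting 5: P = [[1, 4, 5], [2]].
After inserting 3: P = [[1, 3, 5], [2, 4]].

The final insertion tableau P = [[1, 3, 5], [2, 4]] has shape [3, 2].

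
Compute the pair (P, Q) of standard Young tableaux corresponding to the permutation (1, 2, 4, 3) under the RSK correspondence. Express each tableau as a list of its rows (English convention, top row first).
P = [[1, 2, 3], [4]], Q = [[1, 2, 3], [4]]

Insert each entry of the permutation into P by Schensted row insertion, recording in Q the position of each new cell.

Insert 1: appended to row 1. P = [[1]].
Insert 2: appended to row 1. P = [[1, 2]].
Insert 4: appended to row 1. P = [[1, 2, 4]].
Insert 3: 3 bumps 4 from row 1; 4 starts row 2. P = [[1, 2, 3], [4]].

So P = [[1, 2, 3], [4]], Q = [[1, 2, 3], [4]].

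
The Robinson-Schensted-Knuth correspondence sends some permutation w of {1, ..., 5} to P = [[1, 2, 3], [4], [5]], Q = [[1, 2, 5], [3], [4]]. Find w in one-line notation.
Reverse the RSK construction: for i from n down to 1, find the cell of Q containing i, remove the entry at that cell from P, and reverse-bump it up through P; the value ejected from row 1 is w(i).

Step i=5: Q has 5 at row 1, column 3; remove that cell from P, ejecting 3. So w(5) = 3. P is now [[1, 2], [4], [5]].
Step i=4: Q has 4 at row 3, column 1; remove 5 from row 3 of P and reverse-bump: 5 enters row 2 and ejects 4; 4 enters row 1 and ejects 2. So w(4) = 2. P is now [[1, 4], [5]].
Step i=3: Q has 3 at row 2, column 1; remove 5 from row 2 of P and reverse-bump: 5 enters row 1 and ejects 4. So w(3) = 4. P is now [[1, 5]].
Step i=2: Q has 2 at row 1, column 2; remove that cell from P, ejecting 5. So w(2) = 5. P is now [[1]].
Step i=1: Q has 1 at row 1, column 1; remove that cell from P, ejecting 1. So w(1) = 1. P is now [].

So w = 1 5 4 2 3.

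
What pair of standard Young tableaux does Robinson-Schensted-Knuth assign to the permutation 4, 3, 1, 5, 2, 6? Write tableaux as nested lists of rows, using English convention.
P = [[1, 2, 6], [3, 5], [4]], Q = [[1, 4, 6], [2, 5], [3]]

Insert each entry of the permutation into P by Schensted row insertion, recording in Q the position of each new cell.

Insert 4: appended to row 1. P = [[4]].
Insert 3: 3 bumps 4 from row 1; 4 starts row 2. P = [[3], [4]].
Insert 1: 1 bumps 3 from row 1; 3 bumps 4 from row 2; 4 starts row 3. P = [[1], [3], [4]].
Insert 5: appended to row 1. P = [[1, 5], [3], [4]].
Insert 2: 2 bumps 5 from row 1; 5 appends to row 2. P = [[1, 2], [3, 5], [4]].
Insert 6: appended to row 1. P = [[1, 2, 6], [3, 5], [4]].

So P = [[1, 2, 6], [3, 5], [4]], Q = [[1, 4, 6], [2, 5], [3]].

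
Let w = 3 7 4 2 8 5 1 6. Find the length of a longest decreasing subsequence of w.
4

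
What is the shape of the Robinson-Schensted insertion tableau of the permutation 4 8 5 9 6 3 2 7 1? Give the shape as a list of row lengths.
Row-insert each entry into an empty tableau.

After inserting 4: P = [[4]].
After inserting 8: P = [[4, 8]].
After inserting 5: P = [[4, 5], [8]].
After inserting 9: P = [[4, 5, 9], [8]].
After inserting 6: P = [[4, 5, 6], [8, 9]].
After inserting 3: P = [[3, 5, 6], [4, 9], [8]].
After inserting 2: P = [[2, 5, 6], [3, 9], [4], [8]].
After inserting 7: P = [[2, 5, 6, 7], [3, 9], [4], [8]].
After inserting 1: P = [[1, 5, 6, 7], [2, 9], [3], [4], [8]].

The final insertion tableau P = [[1, 5, 6, 7], [2, 9], [3], [4], [8]] has shape [4, 2, 1, 1, 1].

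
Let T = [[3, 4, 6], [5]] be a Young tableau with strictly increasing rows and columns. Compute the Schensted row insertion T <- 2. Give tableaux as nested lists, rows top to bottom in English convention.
[[2, 4, 6], [3], [5]]

In row 1, 2 replaces 3 (the leftmost entry greater than 2); 3 is bumped to row 2. In row 2, 3 replaces 5 (the leftmost entry greater than 3); 5 is bumped to row 3. 5 starts a new row 3. The new tableau is [[2, 4, 6], [3], [5]].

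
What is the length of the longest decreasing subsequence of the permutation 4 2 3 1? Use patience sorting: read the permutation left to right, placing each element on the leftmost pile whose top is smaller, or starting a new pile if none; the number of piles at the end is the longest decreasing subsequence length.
4: new pile. tops = [4]
2: new pile. tops = [4, 2]
3: onto pile 2 (replacing 2). tops = [4, 3]
1: new pile. tops = [4, 3, 1]

3 piles, so the longest decreasing subsequence has length 3.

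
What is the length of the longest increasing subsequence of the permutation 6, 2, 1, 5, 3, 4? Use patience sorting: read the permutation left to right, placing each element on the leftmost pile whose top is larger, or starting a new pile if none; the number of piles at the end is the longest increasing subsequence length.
6: new pile. tops = [6]
2: onto pile 1 (replacing 6). tops = [2]
1: onto pile 1 (replacing 2). tops = [1]
5: new pile. tops = [1, 5]
3: onto pile 2 (replacing 5). tops = [1, 3]
4: new pile. tops = [1, 3, 4]

3 piles, so the longest increasing subsequence has length 3.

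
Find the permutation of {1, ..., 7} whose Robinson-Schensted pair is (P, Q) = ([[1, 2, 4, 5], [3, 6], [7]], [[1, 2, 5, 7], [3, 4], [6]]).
3 7 1 2 6 4 5

Reverse the RSK construction: for i from n down to 1, find the cell of Q containing i, remove the entry at that cell from P, and reverse-bump it up through P; the value ejected from row 1 is w(i).

Step i=7: Q has 7 at row 1, column 4; remove that cell from P, ejecting 5. So w(7) = 5. P is now [[1, 2, 4], [3, 6], [7]].
Step i=6: Q has 6 at row 3, column 1; remove 7 from row 3 of P and reverse-bump: 7 enters row 2 and ejects 6; 6 enters row 1 and ejects 4. So w(6) = 4. P is now [[1, 2, 6], [3, 7]].
Step i=5: Q has 5 at row 1, column 3; remove that cell from P, ejecting 6. So w(5) = 6. P is now [[1, 2], [3, 7]].
Step i=4: Q has 4 at row 2, column 2; remove 7 from row 2 of P and reverse-bump: 7 enters row 1 and ejects 2. So w(4) = 2. P is now [[1, 7], [3]].
Step i=3: Q has 3 at row 2, column 1; remove 3 from row 2 of P and reverse-bump: 3 enters row 1 and ejects 1. So w(3) = 1. P is now [[3, 7]].
Step i=2: Q has 2 at row 1, column 2; remove that cell from P, ejecting 7. So w(2) = 7. P is now [[3]].
Step i=1: Q has 1 at row 1, column 1; remove that cell from P, ejecting 3. So w(1) = 3. P is now [].

So w = 3 7 1 2 6 4 5.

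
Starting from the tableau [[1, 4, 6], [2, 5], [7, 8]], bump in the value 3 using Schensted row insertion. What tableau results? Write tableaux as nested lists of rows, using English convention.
In row 1, 3 replaces 4 (the leftmost entry greater than 3); 4 is bumped to row 2. In row 2, 4 replaces 5 (the leftmost entry greater than 4); 5 is bumped to row 3. In row 3, 5 replaces 7 (the leftmost entry greater than 5); 7 is bumped to row 4. 7 starts a new row 4. The new tableau is [[1, 3, 6], [2, 4], [5, 8], [7]].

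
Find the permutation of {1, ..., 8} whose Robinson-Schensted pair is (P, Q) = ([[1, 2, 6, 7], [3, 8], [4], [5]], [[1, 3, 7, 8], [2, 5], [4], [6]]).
5 4 8 1 3 2 6 7

Reverse the RSK construction: for i from n down to 1, find the cell of Q containing i, remove the entry at that cell from P, and reverse-bump it up through P; the value ejected from row 1 is w(i).

Step i=8: Q has 8 at row 1, column 4; remove that cell from P, ejecting 7. So w(8) = 7. P is now [[1, 2, 6], [3, 8], [4], [5]].
Step i=7: Q has 7 at row 1, column 3; remove that cell from P, ejecting 6. So w(7) = 6. P is now [[1, 2], [3, 8], [4], [5]].
Step i=6: Q has 6 at row 4, column 1; remove 5 from row 4 of P and reverse-bump: 5 enters row 3 and ejects 4; 4 enters row 2 and ejects 3; 3 enters row 1 and ejects 2. So w(6) = 2. P is now [[1, 3], [4, 8], [5]].
Step i=5: Q has 5 at row 2, column 2; remove 8 from row 2 of P and reverse-bump: 8 enters row 1 and ejects 3. So w(5) = 3. P is now [[1, 8], [4], [5]].
Step i=4: Q has 4 at row 3, column 1; remove 5 from row 3 of P and reverse-bump: 5 enters row 2 and ejects 4; 4 enters row 1 and ejects 1. So w(4) = 1. P is now [[4, 8], [5]].
Step i=3: Q has 3 at row 1, column 2; remove that cell from P, ejecting 8. So w(3) = 8. P is now [[4], [5]].
Step i=2: Q has 2 at row 2, column 1; remove 5 from row 2 of P and reverse-bump: 5 enters row 1 and ejects 4. So w(2) = 4. P is now [[5]].
Step i=1: Q has 1 at row 1, column 1; remove that cell from P, ejecting 5. So w(1) = 5. P is now [].

So w = 5 4 8 1 3 2 6 7.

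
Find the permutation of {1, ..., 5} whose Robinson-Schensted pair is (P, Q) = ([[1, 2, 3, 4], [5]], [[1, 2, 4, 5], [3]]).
1 5 2 3 4

Reverse the RSK construction: for i from n down to 1, find the cell of Q containing i, remove the entry at that cell from P, and reverse-bump it up through P; the value ejected from row 1 is w(i).

Step i=5: Q has 5 at row 1, column 4; remove that cell from P, ejecting 4. So w(5) = 4. P is now [[1, 2, 3], [5]].
Step i=4: Q has 4 at row 1, column 3; remove that cell from P, ejecting 3. So w(4) = 3. P is now [[1, 2], [5]].
Step i=3: Q has 3 at row 2, column 1; remove 5 from row 2 of P and reverse-bump: 5 enters row 1 and ejects 2. So w(3) = 2. P is now [[1, 5]].
Step i=2: Q has 2 at row 1, column 2; remove that cell from P, ejecting 5. So w(2) = 5. P is now [[1]].
Step i=1: Q has 1 at row 1, column 1; remove that cell from P, ejecting 1. So w(1) = 1. P is now [].

So w = 1 5 2 3 4.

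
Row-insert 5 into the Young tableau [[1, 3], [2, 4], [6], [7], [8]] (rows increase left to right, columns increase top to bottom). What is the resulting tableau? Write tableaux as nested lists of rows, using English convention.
5 is larger than every entry of row 1, so it is appended to row 1. The new tableau is [[1, 3, 5], [2, 4], [6], [7], [8]].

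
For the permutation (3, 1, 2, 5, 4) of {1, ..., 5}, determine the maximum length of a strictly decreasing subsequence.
2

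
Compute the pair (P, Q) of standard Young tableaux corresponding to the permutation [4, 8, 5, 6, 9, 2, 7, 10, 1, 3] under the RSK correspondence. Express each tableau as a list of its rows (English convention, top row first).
Insert each entry of the permutation into P by Schensted row insertion, recording in Q the position of each new cell.

Insert 4: appended to row 1. P = [[4]].
Insert 8: appended to row 1. P = [[4, 8]].
Insert 5: 5 bumps 8 from row 1; 8 starts row 2. P = [[4, 5], [8]].
Insert 6: appended to row 1. P = [[4, 5, 6], [8]].
Insert 9: appended to row 1. P = [[4, 5, 6, 9], [8]].
Insert 2: 2 bumps 4 from row 1; 4 bumps 8 from row 2; 8 starts row 3. P = [[2, 5, 6, 9], [4], [8]].
Insert 7: 7 bumps 9 from row 1; 9 appends to row 2. P = [[2, 5, 6, 7], [4, 9], [8]].
Insert 10: appended to row 1. P = [[2, 5, 6, 7, 10], [4, 9], [8]].
Insert 1: 1 bumps 2 from row 1; 2 bumps 4 from row 2; 4 bumps 8 from row 3; 8 starts row 4. P = [[1, 5, 6, 7, 10], [2, 9], [4], [8]].
Insert 3: 3 bumps 5 from row 1; 5 bumps 9 from row 2; 9 appends to row 3. P = [[1, 3, 6, 7, 10], [2, 5], [4, 9], [8]].

So P = [[1, 3, 6, 7, 10], [2, 5], [4, 9], [8]], Q = [[1, 2, 4, 5, 8], [3, 7], [6, 10], [9]].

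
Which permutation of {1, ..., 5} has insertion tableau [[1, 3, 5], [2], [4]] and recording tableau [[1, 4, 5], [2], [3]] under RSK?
Reverse the RSK construction: for i from n down to 1, find the cell of Q containing i, remove the entry at that cell from P, and reverse-bump it up through P; the value ejected from row 1 is w(i).

Step i=5: Q has 5 at row 1, column 3; remove that cell from P, ejecting 5. So w(5) = 5. P is now [[1, 3], [2], [4]].
Step i=4: Q has 4 at row 1, column 2; remove that cell from P, ejecting 3. So w(4) = 3. P is now [[1], [2], [4]].
Step i=3: Q has 3 at row 3, column 1; remove 4 from row 3 of P and reverse-bump: 4 enters row 2 and ejects 2; 2 enters row 1 and ejects 1. So w(3) = 1. P is now [[2], [4]].
Step i=2: Q has 2 at row 2, column 1; remove 4 from row 2 of P and reverse-bump: 4 enters row 1 and ejects 2. So w(2) = 2. P is now [[4]].
Step i=1: Q has 1 at row 1, column 1; remove that cell from P, ejecting 4. So w(1) = 4. P is now [].

So w = 4 2 1 3 5.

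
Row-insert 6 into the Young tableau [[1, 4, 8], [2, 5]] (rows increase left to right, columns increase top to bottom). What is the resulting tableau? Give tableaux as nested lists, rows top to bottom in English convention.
In row 1, 6 replaces 8 (the leftmost entry greater than 6); 8 is bumped to row 2. 8 is appended to row 2. The new tableau is [[1, 4, 6], [2, 5, 8]].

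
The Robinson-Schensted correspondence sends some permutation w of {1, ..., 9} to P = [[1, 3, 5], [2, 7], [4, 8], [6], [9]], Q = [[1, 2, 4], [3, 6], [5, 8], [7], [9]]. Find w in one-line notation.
Reverse the RSK construction: for i from n down to 1, find the cell of Q containing i, remove the entry at that cell from P, and reverse-bump it up through P; the value ejected from row 1 is w(i).

Step i=9: Q has 9 at row 5, column 1; remove 9 from row 5 of P and reverse-bump: 9 enters row 4 and ejects 6; 6 enters row 3 and ejects 4; 4 enters row 2 and ejects 2; 2 enters row 1 and ejects 1. So w(9) = 1. P is now [[2, 3, 5], [4, 7], [6, 8], [9]].
Step i=8: Q has 8 at row 3, column 2; remove 8 from row 3 of P and reverse-bump: 8 enters row 2 and ejects 7; 7 enters row 1 and ejects 5. So w(8) = 5. P is now [[2, 3, 7], [4, 8], [6], [9]].
Step i=7: Q has 7 at row 4, column 1; remove 9 from row 4 of P and reverse-bump: 9 enters row 3 and ejects 6; 6 enters row 2 and ejects 4; 4 enters row 1 and ejects 3. So w(7) = 3. P is now [[2, 4, 7], [6, 8], [9]].
Step i=6: Q has 6 at row 2, column 2; remove 8 from row 2 of P and reverse-bump: 8 enters row 1 and ejects 7. So w(6) = 7. P is now [[2, 4, 8], [6], [9]].
Step i=5: Q has 5 at row 3, column 1; remove 9 from row 3 of P and reverse-bump: 9 enters row 2 and ejects 6; 6 enters row 1 and ejects 4. So w(5) = 4. P is now [[2, 6, 8], [9]].
Step i=4: Q has 4 at row 1, column 3; remove that cell from P, ejecting 8. So w(4) = 8. P is now [[2, 6], [9]].
Step i=3: Q has 3 at row 2, column 1; remove 9 from row 2 of P and reverse-bump: 9 enters row 1 and ejects 6. So w(3) = 6. P is now [[2, 9]].
Step i=2: Q has 2 at row 1, column 2; remove that cell from P, ejecting 9. So w(2) = 9. P is now [[2]].
Step i=1: Q has 1 at row 1, column 1; remove that cell from P, ejecting 2. So w(1) = 2. P is now [].

So w = 2 9 6 8 4 7 3 5 1.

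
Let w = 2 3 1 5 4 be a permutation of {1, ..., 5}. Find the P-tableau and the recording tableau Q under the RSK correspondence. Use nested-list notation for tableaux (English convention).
P = [[1, 3, 4], [2, 5]], Q = [[1, 2, 4], [3, 5]]

Insert each entry of the permutation into P by Schensted row insertion, recording in Q the position of each new cell.

Insert 2: appended to row 1. P = [[2]].
Insert 3: appended to row 1. P = [[2, 3]].
Insert 1: 1 bumps 2 from row 1; 2 starts row 2. P = [[1, 3], [2]].
Insert 5: appended to row 1. P = [[1, 3, 5], [2]].
Insert 4: 4 bumps 5 from row 1; 5 appends to row 2. P = [[1, 3, 4], [2, 5]].

So P = [[1, 3, 4], [2, 5]], Q = [[1, 2, 4], [3, 5]].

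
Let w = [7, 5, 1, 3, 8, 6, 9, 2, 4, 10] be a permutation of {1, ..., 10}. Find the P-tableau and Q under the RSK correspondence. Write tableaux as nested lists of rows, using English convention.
P = [[1, 2, 4, 9, 10], [3, 6], [5, 8], [7]], Q = [[1, 4, 5, 7, 10], [2, 6], [3, 9], [8]]

Insert each entry of the permutation into P by Schensted row insertion, recording in Q the position of each new cell.

Insert 7: appended to row 1. P = [[7]], Q = [[1]].
Insert 5: 5 bumps 7 from row 1; 7 starts row 2. P = [[5], [7]], Q = [[1], [2]].
Insert 1: 1 bumps 5 from row 1; 5 bumps 7 from row 2; 7 starts row 3. P = [[1], [5], [7]], Q = [[1], [2], [3]].
Insert 3: appended to row 1. P = [[1, 3], [5], [7]], Q = [[1, 4], [2], [3]].
Insert 8: appended to row 1. P = [[1, 3, 8], [5], [7]], Q = [[1, 4, 5], [2], [3]].
Insert 6: 6 bumps 8 from row 1; 8 appends to row 2. P = [[1, 3, 6], [5, 8], [7]], Q = [[1, 4, 5], [2, 6], [3]].
Insert 9: appended to row 1. P = [[1, 3, 6, 9], [5, 8], [7]], Q = [[1, 4, 5, 7], [2, 6], [3]].
Insert 2: 2 bumps 3 from row 1; 3 bumps 5 from row 2; 5 bumps 7 from row 3; 7 starts row 4. P = [[1, 2, 6, 9], [3, 8], [5], [7]], Q = [[1, 4, 5, 7], [2, 6], [3], [8]].
Insert 4: 4 bumps 6 from row 1; 6 bumps 8 from row 2; 8 appends to row 3. P = [[1, 2, 4, 9], [3, 6], [5, 8], [7]], Q = [[1, 4, 5, 7], [2, 6], [3, 9], [8]].
Insert 10: appended to row 1. P = [[1, 2, 4, 9, 10], [3, 6], [5, 8], [7]], Q = [[1, 4, 5, 7, 10], [2, 6], [3, 9], [8]].

So P = [[1, 2, 4, 9, 10], [3, 6], [5, 8], [7]], Q = [[1, 4, 5, 7, 10], [2, 6], [3, 9], [8]].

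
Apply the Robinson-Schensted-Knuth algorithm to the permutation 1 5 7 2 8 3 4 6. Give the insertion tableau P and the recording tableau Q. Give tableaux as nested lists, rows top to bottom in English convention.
Insert each entry of the permutation into P by Schensted row insertion, recording in Q the position of each new cell.

Insert 1: appended to row 1. P = [[1]].
Insert 5: appended to row 1. P = [[1, 5]].
Insert 7: appended to row 1. P = [[1, 5, 7]].
Insert 2: 2 bumps 5 from row 1; 5 starts row 2. P = [[1, 2, 7], [5]].
Insert 8: appended to row 1. P = [[1, 2, 7, 8], [5]].
Insert 3: 3 bumps 7 from row 1; 7 appends to row 2. P = [[1, 2, 3, 8], [5, 7]].
Insert 4: 4 bumps 8 from row 1; 8 appends to row 2. P = [[1, 2, 3, 4], [5, 7, 8]].
Insert 6: appended to row 1. P = [[1, 2, 3, 4, 6], [5, 7, 8]].

So P = [[1, 2, 3, 4, 6], [5, 7, 8]], Q = [[1, 2, 3, 5, 8], [4, 6, 7]].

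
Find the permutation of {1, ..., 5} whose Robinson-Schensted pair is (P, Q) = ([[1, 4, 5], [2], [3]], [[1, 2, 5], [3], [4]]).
Reverse the RSK construction: for i from n down to 1, find the cell of Q containing i, remove the entry at that cell from P, and reverse-bump it up through P; the value ejected from row 1 is w(i).

Step i=5: Q has 5 at row 1, column 3; remove that cell from P, ejecting 5. So w(5) = 5. P is now [[1, 4], [2], [3]].
Step i=4: Q has 4 at row 3, column 1; remove 3 from row 3 of P and reverse-bump: 3 enters row 2 and ejects 2; 2 enters row 1 and ejects 1. So w(4) = 1. P is now [[2, 4], [3]].
Step i=3: Q has 3 at row 2, column 1; remove 3 from row 2 of P and reverse-bump: 3 enters row 1 and ejects 2. So w(3) = 2. P is now [[3, 4]].
Step i=2: Q has 2 at row 1, column 2; remove that cell from P, ejecting 4. So w(2) = 4. P is now [[3]].
Step i=1: Q has 1 at row 1, column 1; remove that cell from P, ejecting 3. So w(1) = 3. P is now [].

So w = 3 4 2 1 5.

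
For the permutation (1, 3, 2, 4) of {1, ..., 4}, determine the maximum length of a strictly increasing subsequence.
3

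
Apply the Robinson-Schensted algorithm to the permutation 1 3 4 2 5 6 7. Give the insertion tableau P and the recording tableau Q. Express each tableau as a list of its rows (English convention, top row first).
Insert each entry of the permutation into P by Schensted row insertion, recording in Q the position of each new cell.

Insert 1: appended to row 1. P = [[1]].
Insert 3: appended to row 1. P = [[1, 3]].
Insert 4: appended to row 1. P = [[1, 3, 4]].
Insert 2: 2 bumps 3 from row 1; 3 starts row 2. P = [[1, 2, 4], [3]].
Insert 5: appended to row 1. P = [[1, 2, 4, 5], [3]].
Insert 6: appended to row 1. P = [[1, 2, 4, 5, 6], [3]].
Insert 7: appended to row 1. P = [[1, 2, 4, 5, 6, 7], [3]].

So P = [[1, 2, 4, 5, 6, 7], [3]], Q = [[1, 2, 3, 5, 6, 7], [4]].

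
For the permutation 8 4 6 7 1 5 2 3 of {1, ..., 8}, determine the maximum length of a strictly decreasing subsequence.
4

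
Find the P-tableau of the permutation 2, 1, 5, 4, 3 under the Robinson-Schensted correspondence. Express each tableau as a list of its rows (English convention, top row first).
Insert 2: appended to row 1. P = [[2]].
Insert 1: 1 bumps 2 from row 1; 2 starts row 2. P = [[1], [2]].
Insert 5: appended to row 1. P = [[1, 5], [2]].
Insert 4: 4 bumps 5 from row 1; 5 appends to row 2. P = [[1, 4], [2, 5]].
Insert 3: 3 bumps 4 from row 1; 4 bumps 5 from row 2; 5 starts row 3. P = [[1, 3], [2, 4], [5]].

So P = [[1, 3], [2, 4], [5]].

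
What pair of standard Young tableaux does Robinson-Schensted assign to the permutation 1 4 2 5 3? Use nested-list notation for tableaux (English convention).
Insert each entry of the permutation into P by Schensted row insertion, recording in Q the position of each new cell.

Insert 1: appended to row 1. P = [[1]], Q = [[1]].
Insert 4: appended to row 1. P = [[1, 4]], Q = [[1, 2]].
Insert 2: 2 bumps 4 from row 1; 4 starts row 2. P = [[1, 2], [4]], Q = [[1, 2], [3]].
Insert 5: appended to row 1. P = [[1, 2, 5], [4]], Q = [[1, 2, 4], [3]].
Insert 3: 3 bumps 5 from row 1; 5 appends to row 2. P = [[1, 2, 3], [4, 5]], Q = [[1, 2, 4], [3, 5]].

So P = [[1, 2, 3], [4, 5]], Q = [[1, 2, 4], [3, 5]].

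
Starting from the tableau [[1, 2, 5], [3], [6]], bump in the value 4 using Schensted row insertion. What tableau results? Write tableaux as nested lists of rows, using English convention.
[[1, 2, 4], [3, 5], [6]]

In row 1, 4 replaces 5 (the leftmost entry greater than 4); 5 is bumped to row 2. 5 is appended to row 2. The new tableau is [[1, 2, 4], [3, 5], [6]].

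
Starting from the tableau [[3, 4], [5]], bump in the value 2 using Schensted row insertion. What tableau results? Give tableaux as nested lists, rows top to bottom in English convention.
In row 1, 2 replaces 3 (the leftmost entry greater than 2); 3 is bumped to row 2. In row 2, 3 replaces 5 (the leftmost entry greater than 3); 5 is bumped to row 3. 5 starts a new row 3. The new tableau is [[2, 4], [3], [5]].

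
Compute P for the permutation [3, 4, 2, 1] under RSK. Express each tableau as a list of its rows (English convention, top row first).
P = [[1, 4], [2], [3]]

After inserting 3: P = [[3]].
After inserting 4: P = [[3, 4]].
After inserting 2: P = [[2, 4], [3]].
After inserting 1: P = [[1, 4], [2], [3]].

So P = [[1, 4], [2], [3]].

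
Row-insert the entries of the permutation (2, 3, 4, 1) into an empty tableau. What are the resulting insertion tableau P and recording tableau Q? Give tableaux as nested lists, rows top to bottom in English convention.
Insert each entry of the permutation into P by Schensted row insertion, recording in Q the position of each new cell.

Insert 2: appended to row 1. P = [[2]].
Insert 3: appended to row 1. P = [[2, 3]].
Insert 4: appended to row 1. P = [[2, 3, 4]].
Insert 1: 1 bumps 2 from row 1; 2 starts row 2. P = [[1, 3, 4], [2]].

So P = [[1, 3, 4], [2]], Q = [[1, 2, 3], [4]].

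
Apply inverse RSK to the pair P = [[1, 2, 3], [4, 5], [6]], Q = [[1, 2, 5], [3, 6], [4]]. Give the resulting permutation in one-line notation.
Reverse the RSK construction: for i from n down to 1, find the cell of Q containing i, remove the entry at that cell from P, and reverse-bump it up through P; the value ejected from row 1 is w(i).

Step i=6: Q has 6 at row 2, column 2; remove 5 from row 2 of P and reverse-bump: 5 enters row 1 and ejects 3. So w(6) = 3. P is now [[1, 2, 5], [4], [6]].
Step i=5: Q has 5 at row 1, column 3; remove that cell from P, ejecting 5. So w(5) = 5. P is now [[1, 2], [4], [6]].
Step i=4: Q has 4 at row 3, column 1; remove 6 from row 3 of P and reverse-bump: 6 enters row 2 and ejects 4; 4 enters row 1 and ejects 2. So w(4) = 2. P is now [[1, 4], [6]].
Step i=3: Q has 3 at row 2, column 1; remove 6 from row 2 of P and reverse-bump: 6 enters row 1 and ejects 4. So w(3) = 4. P is now [[1, 6]].
Step i=2: Q has 2 at row 1, column 2; remove that cell from P, ejecting 6. So w(2) = 6. P is now [[1]].
Step i=1: Q has 1 at row 1, column 1; remove that cell from P, ejecting 1. So w(1) = 1. P is now [].

So w = 1 6 4 2 5 3.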